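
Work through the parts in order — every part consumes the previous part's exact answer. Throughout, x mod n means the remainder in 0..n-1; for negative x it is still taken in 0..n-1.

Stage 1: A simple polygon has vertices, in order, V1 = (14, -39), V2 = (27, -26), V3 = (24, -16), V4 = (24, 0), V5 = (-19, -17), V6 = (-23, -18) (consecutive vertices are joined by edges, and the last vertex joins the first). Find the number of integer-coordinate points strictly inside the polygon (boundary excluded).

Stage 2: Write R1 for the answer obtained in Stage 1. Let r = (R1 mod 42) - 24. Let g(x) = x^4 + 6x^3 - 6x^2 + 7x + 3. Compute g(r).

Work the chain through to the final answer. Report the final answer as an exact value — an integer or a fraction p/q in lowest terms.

Stage 1: cross terms: (14*-26 - 27*-39)=689, (27*-16 - 24*-26)=192, (24*0 - 24*-16)=384, (24*-17 - -19*0)=-408, (-19*-18 - -23*-17)=-49, (-23*-39 - 14*-18)=1149; twice the area = |1957| = 1957; area = 1957/2; boundary points = 13 + 1 + 16 + 1 + 1 + 1 = 33; strictly interior points = area - boundary/2 + 1 = 963; answer 963
Stage 2: R1 = 963; r = 15; 1*(15)^4 + 6*(15)^3 - 6*(15)^2 + 7*(15)^1 + 3 = (50625) + (20250) + (-1350) + (105) + (3) = 69633; answer 69633

69633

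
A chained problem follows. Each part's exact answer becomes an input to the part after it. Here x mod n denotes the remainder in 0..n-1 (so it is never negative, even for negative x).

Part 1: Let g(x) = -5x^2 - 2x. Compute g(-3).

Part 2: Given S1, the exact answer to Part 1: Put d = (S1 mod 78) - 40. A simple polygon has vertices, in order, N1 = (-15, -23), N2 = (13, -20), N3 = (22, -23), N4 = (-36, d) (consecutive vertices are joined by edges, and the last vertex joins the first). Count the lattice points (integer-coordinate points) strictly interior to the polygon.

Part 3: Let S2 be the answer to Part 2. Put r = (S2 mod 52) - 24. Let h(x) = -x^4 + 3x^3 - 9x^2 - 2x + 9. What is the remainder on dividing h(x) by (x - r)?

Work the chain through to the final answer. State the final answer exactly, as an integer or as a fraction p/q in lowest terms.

-23508

Part 1: -5*(-3)^2 - 2*(-3)^1 = (-45) + (6) = -39; answer -39
Part 2: S1 = -39; d = -1; cross terms: (-15*-20 - 13*-23)=599, (13*-23 - 22*-20)=141, (22*-1 - -36*-23)=-850, (-36*-23 - -15*-1)=813; twice the area = |703| = 703; area = 703/2; boundary points = 1 + 3 + 2 + 1 = 7; strictly interior points = area - boundary/2 + 1 = 349; answer 349
Part 3: S2 = 349; r = 13; remainder = value at the root: -1*(13)^4 + 3*(13)^3 - 9*(13)^2 - 2*(13)^1 + 9 = (-28561) + (6591) + (-1521) + (-26) + (9) = -23508; answer -23508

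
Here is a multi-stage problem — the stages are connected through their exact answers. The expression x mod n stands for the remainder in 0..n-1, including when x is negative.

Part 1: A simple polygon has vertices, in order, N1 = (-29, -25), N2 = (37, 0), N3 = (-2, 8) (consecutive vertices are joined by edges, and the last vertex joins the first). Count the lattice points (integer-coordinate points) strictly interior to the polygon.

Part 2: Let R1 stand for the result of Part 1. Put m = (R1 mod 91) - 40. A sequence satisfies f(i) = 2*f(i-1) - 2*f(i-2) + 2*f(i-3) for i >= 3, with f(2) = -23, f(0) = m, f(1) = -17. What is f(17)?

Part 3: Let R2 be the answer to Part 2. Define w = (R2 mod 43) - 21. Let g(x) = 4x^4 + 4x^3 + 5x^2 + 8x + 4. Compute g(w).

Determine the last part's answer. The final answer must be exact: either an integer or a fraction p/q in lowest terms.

136

Part 1: cross terms: (-29*0 - 37*-25)=925, (37*8 - -2*0)=296, (-2*-25 - -29*8)=282; twice the area = |1503| = 1503; area = 1503/2; boundary points = 1 + 1 + 3 = 5; strictly interior points = area - boundary/2 + 1 = 750; answer 750
Part 2: R1 = 750; m = -18; f(3) = 2*(-23) - 2*(-17) + 2*(-18) = -48; iterating: f(3)=-48, f(4)=-84, f(5)=-118, f(6)=-164, f(7)=-260, f(8)=-428, f(9)=-664, f(10)=-992, f(11)=-1512, f(12)=-2368, f(13)=-3696, f(14)=-5680, f(15)=-8704, f(16)=-13440, f(17)=-20832; answer -20832
Part 3: R2 = -20832; w = 2; 4*(2)^4 + 4*(2)^3 + 5*(2)^2 + 8*(2)^1 + 4 = (64) + (32) + (20) + (16) + (4) = 136; answer 136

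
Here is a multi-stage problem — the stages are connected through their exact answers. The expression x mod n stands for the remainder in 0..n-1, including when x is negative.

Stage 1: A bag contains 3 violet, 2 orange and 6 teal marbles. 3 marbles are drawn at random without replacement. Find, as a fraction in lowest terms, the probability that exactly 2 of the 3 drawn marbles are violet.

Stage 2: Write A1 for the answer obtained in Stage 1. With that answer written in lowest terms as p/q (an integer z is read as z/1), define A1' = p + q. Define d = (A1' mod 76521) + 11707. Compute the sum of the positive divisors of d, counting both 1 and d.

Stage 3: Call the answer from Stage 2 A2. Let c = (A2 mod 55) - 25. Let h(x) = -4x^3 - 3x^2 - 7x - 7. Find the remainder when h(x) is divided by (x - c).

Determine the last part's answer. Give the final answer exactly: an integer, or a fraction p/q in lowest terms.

Stage 1: total draws C(11,3) = 165; favorable C(3,2)*C(8,1) = 24; P = 8/55; answer 8/55
Stage 2: A1 = 8/55; threaded value p + q = 63; d = 11770; 11770 = 2 * 5 * 11 * 107; sigma = (1 + 2) * (1 + 5) * (1 + 11) * (1 + 107) = 3 * 6 * 12 * 108 = 23328; answer 23328
Stage 3: A2 = 23328; c = -17; remainder = value at the root: -4*(-17)^3 - 3*(-17)^2 - 7*(-17)^1 - 7 = (19652) + (-867) + (119) + (-7) = 18897; answer 18897

18897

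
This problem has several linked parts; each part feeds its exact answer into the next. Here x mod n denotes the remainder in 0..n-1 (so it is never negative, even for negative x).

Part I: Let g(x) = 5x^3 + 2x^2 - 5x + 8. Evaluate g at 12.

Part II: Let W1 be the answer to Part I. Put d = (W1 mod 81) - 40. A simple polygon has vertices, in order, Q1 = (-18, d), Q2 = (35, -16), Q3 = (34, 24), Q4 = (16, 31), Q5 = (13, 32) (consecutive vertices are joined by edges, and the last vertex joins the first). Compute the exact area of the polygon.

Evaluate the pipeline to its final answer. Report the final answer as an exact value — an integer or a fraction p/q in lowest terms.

Part I: 5*(12)^3 + 2*(12)^2 - 5*(12)^1 + 8 = (8640) + (288) + (-60) + (8) = 8876; answer 8876
Part II: W1 = 8876; d = 7; cross terms: (-18*-16 - 35*7)=43, (35*24 - 34*-16)=1384, (34*31 - 16*24)=670, (16*32 - 13*31)=109, (13*7 - -18*32)=667; twice the area = |2873| = 2873; area = 2873/2; answer 2873/2

2873/2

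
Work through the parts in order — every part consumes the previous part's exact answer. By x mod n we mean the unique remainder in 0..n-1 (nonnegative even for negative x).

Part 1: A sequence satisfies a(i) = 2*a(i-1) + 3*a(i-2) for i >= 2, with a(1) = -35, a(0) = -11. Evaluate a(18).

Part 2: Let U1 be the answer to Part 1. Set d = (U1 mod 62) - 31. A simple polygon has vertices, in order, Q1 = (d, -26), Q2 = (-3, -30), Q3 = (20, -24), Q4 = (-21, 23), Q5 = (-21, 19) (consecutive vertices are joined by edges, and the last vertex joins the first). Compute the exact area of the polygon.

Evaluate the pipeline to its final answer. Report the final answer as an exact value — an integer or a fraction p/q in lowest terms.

Part 1: a(2) = 2*(-35) + 3*(-11) = -103; iterating: a(2)=-103, a(3)=-311, a(4)=-931, a(5)=-2795, a(6)=-8383, a(7)=-25151, a(8)=-75451, a(9)=-226355, a(10)=-679063, a(11)=-2037191, a(12)=-6111571, a(13)=-18334715, a(14)=-55004143, a(15)=-165012431, a(16)=-495037291, a(17)=-1485111875, a(18)=-4455335623; answer -4455335623
Part 2: U1 = -4455335623; d = -30; cross terms: (-30*-30 - -3*-26)=822, (-3*-24 - 20*-30)=672, (20*23 - -21*-24)=-44, (-21*19 - -21*23)=84, (-21*-26 - -30*19)=1116; twice the area = |2650| = 2650; area = 1325; answer 1325

1325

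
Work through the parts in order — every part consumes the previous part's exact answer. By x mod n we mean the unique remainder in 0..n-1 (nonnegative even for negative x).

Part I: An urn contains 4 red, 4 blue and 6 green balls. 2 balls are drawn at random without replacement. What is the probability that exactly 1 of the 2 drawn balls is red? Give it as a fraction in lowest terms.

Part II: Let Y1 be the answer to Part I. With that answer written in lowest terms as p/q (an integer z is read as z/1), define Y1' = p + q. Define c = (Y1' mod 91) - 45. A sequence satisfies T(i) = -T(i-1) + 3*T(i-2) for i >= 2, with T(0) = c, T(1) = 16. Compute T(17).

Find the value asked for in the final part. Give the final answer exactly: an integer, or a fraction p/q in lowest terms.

8990041

Part I: total draws C(14,2) = 91; favorable C(4,1)*C(10,1) = 40; P = 40/91; answer 40/91
Part II: Y1 = 40/91; threaded value p + q = 131; c = -5; T(2) = -1*(16) + 3*(-5) = -31; iterating: T(2)=-31, T(3)=79, T(4)=-172, T(5)=409, T(6)=-925, T(7)=2152, T(8)=-4927, T(9)=11383, T(10)=-26164, T(11)=60313, T(12)=-138805, T(13)=319744, T(14)=-736159, T(15)=1695391, T(16)=-3903868, T(17)=8990041; answer 8990041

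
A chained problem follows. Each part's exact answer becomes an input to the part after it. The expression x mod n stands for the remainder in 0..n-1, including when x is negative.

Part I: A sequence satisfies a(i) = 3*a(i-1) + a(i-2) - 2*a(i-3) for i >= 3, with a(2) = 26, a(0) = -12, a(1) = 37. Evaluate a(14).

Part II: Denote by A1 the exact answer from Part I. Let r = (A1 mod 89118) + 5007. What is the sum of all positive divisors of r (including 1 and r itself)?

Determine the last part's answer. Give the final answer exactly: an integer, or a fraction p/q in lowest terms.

13034

Part I: a(3) = 3*(26) + 1*(37) - 2*(-12) = 139; iterating: a(3)=139, a(4)=369, a(5)=1194, a(6)=3673, a(7)=11475, a(8)=35710, a(9)=111259, a(10)=346537, a(11)=1079450, a(12)=3362369, a(13)=10473483, a(14)=32623918; answer 32623918
Part II: A1 = 32623918; r = 11737; 11737 = 11^2 * 97; sigma = (1 + 11 + 121) * (1 + 97) = 133 * 98 = 13034; answer 13034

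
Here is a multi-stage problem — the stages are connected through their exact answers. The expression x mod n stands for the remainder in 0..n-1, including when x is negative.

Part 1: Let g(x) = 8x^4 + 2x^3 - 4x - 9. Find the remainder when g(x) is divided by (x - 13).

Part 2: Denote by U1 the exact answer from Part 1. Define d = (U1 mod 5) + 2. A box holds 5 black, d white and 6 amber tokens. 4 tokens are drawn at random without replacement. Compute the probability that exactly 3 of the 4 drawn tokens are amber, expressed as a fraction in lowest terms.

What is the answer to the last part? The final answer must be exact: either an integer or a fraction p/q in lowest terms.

Part 1: remainder = value at the root: 8*(13)^4 + 2*(13)^3 - 4*(13)^1 - 9 = (228488) + (4394) + (-52) + (-9) = 232821; answer 232821
Part 2: U1 = 232821; d = 3; total draws C(14,4) = 1001; favorable C(6,3)*C(8,1) = 160; P = 160/1001; answer 160/1001

160/1001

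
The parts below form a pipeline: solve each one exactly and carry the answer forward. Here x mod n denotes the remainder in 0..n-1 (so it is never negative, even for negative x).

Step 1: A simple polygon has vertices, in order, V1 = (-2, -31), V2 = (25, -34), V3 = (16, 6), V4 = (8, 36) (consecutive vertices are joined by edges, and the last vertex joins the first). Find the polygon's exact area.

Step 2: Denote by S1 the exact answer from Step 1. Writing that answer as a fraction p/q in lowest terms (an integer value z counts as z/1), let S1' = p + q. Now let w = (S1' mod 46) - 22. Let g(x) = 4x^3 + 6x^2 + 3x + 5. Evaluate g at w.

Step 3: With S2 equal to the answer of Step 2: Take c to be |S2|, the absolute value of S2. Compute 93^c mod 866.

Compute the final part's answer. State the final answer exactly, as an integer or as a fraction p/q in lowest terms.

Step 1: cross terms: (-2*-34 - 25*-31)=843, (25*6 - 16*-34)=694, (16*36 - 8*6)=528, (8*-31 - -2*36)=-176; twice the area = |1889| = 1889; area = 1889/2; answer 1889/2
Step 2: S1 = 1889/2; threaded value p + q = 1891; w = -17; 4*(-17)^3 + 6*(-17)^2 + 3*(-17)^1 + 5 = (-19652) + (1734) + (-51) + (5) = -17964; answer -17964
Step 3: S2 = -17964; c = 17964; squarings mod 866: 93^1=93, 93^2=855, 93^4=121, 93^8=785, 93^16=499, 93^32=459, 93^64=243, 93^128=161, 93^256=807, 93^512=17, 93^1024=289, 93^2048=385, 93^4096=139, 93^8192=269, 93^16384=483; 93^17964 = 93^4 * 93^8 * 93^32 * 93^512 * 93^1024 * 93^16384 = 751 (mod 866); answer 751

751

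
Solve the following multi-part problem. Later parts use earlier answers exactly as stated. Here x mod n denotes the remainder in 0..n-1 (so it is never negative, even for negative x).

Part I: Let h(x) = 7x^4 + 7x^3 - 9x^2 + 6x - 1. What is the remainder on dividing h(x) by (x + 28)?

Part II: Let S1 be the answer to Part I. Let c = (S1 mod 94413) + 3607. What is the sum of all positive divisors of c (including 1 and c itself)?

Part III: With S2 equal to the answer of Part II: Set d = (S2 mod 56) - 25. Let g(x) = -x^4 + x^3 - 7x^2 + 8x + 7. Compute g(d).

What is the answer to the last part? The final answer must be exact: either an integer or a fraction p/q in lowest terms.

Part I: remainder = value at the root: 7*(-28)^4 + 7*(-28)^3 - 9*(-28)^2 + 6*(-28)^1 - 1 = (4302592) + (-153664) + (-7056) + (-168) + (-1) = 4141703; answer 4141703
Part II: S1 = 4141703; c = 85551; 85551 = 3 * 28517; sigma = (1 + 3) * (1 + 28517) = 4 * 28518 = 114072; answer 114072
Part III: S2 = 114072; d = -25; -1*(-25)^4 + 1*(-25)^3 - 7*(-25)^2 + 8*(-25)^1 + 7 = (-390625) + (-15625) + (-4375) + (-200) + (7) = -410818; answer -410818

-410818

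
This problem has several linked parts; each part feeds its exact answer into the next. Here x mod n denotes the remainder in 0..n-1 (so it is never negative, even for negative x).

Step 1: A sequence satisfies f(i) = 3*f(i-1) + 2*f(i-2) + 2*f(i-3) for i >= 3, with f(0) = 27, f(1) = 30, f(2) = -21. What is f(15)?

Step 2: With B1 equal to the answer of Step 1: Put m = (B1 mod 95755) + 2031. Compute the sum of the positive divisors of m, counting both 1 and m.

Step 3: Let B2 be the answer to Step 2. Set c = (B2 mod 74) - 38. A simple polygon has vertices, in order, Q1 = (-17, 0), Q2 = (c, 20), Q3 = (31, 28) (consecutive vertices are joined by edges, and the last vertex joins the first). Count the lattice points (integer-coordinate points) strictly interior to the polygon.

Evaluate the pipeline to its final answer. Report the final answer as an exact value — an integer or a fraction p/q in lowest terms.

Step 1: f(3) = 3*(-21) + 2*(30) + 2*(27) = 51; iterating: f(3)=51, f(4)=171, f(5)=573, f(6)=2163, f(7)=7977, f(8)=29403, f(9)=108489, f(10)=400227, f(11)=1476465, f(12)=5446827, f(13)=20093865, f(14)=74128179, f(15)=273465921; answer 273465921
Step 2: B1 = 273465921; m = 87427; 87427 is prime, so its only divisors are 1 and 87427; sigma = 1 + 87427 = 87428; answer 87428
Step 3: B2 = 87428; c = -4; cross terms: (-17*20 - -4*0)=-340, (-4*28 - 31*20)=-732, (31*0 - -17*28)=476; twice the area = |-596| = 596; area = 298; boundary points = 1 + 1 + 4 = 6; strictly interior points = area - boundary/2 + 1 = 296; answer 296

296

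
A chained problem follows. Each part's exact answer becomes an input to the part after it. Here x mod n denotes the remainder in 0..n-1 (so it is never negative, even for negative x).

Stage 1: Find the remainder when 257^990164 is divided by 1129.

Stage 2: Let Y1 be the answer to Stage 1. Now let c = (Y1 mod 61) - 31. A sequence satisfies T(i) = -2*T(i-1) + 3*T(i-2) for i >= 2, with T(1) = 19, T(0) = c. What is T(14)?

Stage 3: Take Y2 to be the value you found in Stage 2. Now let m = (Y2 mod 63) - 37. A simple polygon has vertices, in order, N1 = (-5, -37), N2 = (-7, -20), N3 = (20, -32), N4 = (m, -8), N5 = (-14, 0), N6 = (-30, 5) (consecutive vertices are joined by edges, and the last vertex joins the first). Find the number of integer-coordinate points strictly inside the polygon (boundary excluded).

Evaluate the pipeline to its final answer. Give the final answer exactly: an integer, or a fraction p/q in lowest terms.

Stage 1: squarings mod 1129: 257^1=257, 257^2=567, 257^4=853, 257^8=533, 257^16=710, 257^32=566, 257^64=849, 257^128=499, 257^256=621, 257^512=652, 257^1024=600, 257^2048=978, 257^4096=221, 257^8192=294, 257^16384=632, 257^32768=887, 257^65536=985, 257^131072=414, 257^262144=917, 257^524288=913; 257^990164 = 257^4 * 257^16 * 257^64 * 257^128 * 257^256 * 257^512 * 257^2048 * 257^4096 * 257^65536 * 257^131072 * 257^262144 * 257^524288 = 752 (mod 1129); answer 752
Stage 2: Y1 = 752; c = -11; T(2) = -2*(19) + 3*(-11) = -71; iterating: T(2)=-71, T(3)=199, T(4)=-611, T(5)=1819, T(6)=-5471, T(7)=16399, T(8)=-49211, T(9)=147619, T(10)=-442871, T(11)=1328599, T(12)=-3985811, T(13)=11957419, T(14)=-35872271; answer -35872271
Stage 3: Y2 = -35872271; m = 18; cross terms: (-5*-20 - -7*-37)=-159, (-7*-32 - 20*-20)=624, (20*-8 - 18*-32)=416, (18*0 - -14*-8)=-112, (-14*5 - -30*0)=-70, (-30*-37 - -5*5)=1135; twice the area = |1834| = 1834; area = 917; boundary points = 1 + 3 + 2 + 8 + 1 + 1 = 16; strictly interior points = area - boundary/2 + 1 = 910; answer 910

910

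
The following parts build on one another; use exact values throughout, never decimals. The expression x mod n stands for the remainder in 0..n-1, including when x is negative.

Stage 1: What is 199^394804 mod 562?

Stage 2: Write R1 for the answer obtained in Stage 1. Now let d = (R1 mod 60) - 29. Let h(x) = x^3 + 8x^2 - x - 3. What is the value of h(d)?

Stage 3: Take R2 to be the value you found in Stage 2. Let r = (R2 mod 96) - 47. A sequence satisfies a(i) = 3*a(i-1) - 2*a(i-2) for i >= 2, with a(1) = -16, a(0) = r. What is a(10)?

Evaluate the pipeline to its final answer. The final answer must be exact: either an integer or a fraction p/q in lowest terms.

-57248

Stage 1: squarings mod 562: 199^1=199, 199^2=261, 199^4=119, 199^8=111, 199^16=519, 199^32=163, 199^64=155, 199^128=421, 199^256=211, 199^512=123, 199^1024=517, 199^2048=339, 199^4096=273, 199^8192=345, 199^16384=443, 199^32768=111, 199^65536=519, 199^131072=163, 199^262144=155; 199^394804 = 199^4 * 199^16 * 199^32 * 199^512 * 199^1024 * 199^131072 * 199^262144 = 119 (mod 562); answer 119
Stage 2: R1 = 119; d = 30; 1*(30)^3 + 8*(30)^2 - 1*(30)^1 - 3 = (27000) + (7200) + (-30) + (-3) = 34167; answer 34167
Stage 3: R2 = 34167; r = 40; a(2) = 3*(-16) - 2*(40) = -128; iterating: a(2)=-128, a(3)=-352, a(4)=-800, a(5)=-1696, a(6)=-3488, a(7)=-7072, a(8)=-14240, a(9)=-28576, a(10)=-57248; answer -57248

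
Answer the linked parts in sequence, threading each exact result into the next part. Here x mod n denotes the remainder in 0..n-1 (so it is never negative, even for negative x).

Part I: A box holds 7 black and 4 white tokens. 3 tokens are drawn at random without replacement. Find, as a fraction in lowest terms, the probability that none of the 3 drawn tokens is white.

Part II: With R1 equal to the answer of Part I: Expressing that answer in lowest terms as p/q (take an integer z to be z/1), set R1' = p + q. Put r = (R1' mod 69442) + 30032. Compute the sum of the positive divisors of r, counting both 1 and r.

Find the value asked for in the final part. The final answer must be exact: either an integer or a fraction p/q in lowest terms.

Part I: total draws C(11,3) = 165; favorable C(7,3) = 35; P = 7/33; answer 7/33
Part II: R1 = 7/33; threaded value p + q = 40; r = 30072; 30072 = 2^3 * 3 * 7 * 179; sigma = (1 + 2 + 4 + 8) * (1 + 3) * (1 + 7) * (1 + 179) = 15 * 4 * 8 * 180 = 86400; answer 86400

86400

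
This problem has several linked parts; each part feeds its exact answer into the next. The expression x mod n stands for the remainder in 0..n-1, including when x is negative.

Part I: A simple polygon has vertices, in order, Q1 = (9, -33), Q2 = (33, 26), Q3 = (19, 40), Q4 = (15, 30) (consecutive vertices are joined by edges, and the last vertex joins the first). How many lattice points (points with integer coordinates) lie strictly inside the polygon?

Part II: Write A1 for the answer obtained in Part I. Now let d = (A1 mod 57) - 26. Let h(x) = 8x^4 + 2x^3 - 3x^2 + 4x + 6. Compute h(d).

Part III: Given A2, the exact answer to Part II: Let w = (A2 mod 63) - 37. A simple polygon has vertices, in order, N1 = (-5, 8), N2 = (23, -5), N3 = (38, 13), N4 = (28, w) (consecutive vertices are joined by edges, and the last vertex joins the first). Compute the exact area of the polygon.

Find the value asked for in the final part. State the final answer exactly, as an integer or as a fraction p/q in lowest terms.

636

Part I: cross terms: (9*26 - 33*-33)=1323, (33*40 - 19*26)=826, (19*30 - 15*40)=-30, (15*-33 - 9*30)=-765; twice the area = |1354| = 1354; area = 677; boundary points = 1 + 14 + 2 + 3 = 20; strictly interior points = area - boundary/2 + 1 = 668; answer 668
Part II: A1 = 668; d = 15; 8*(15)^4 + 2*(15)^3 - 3*(15)^2 + 4*(15)^1 + 6 = (405000) + (6750) + (-675) + (60) + (6) = 411141; answer 411141
Part III: A2 = 411141; w = -34; cross terms: (-5*-5 - 23*8)=-159, (23*13 - 38*-5)=489, (38*-34 - 28*13)=-1656, (28*8 - -5*-34)=54; twice the area = |-1272| = 1272; area = 636; answer 636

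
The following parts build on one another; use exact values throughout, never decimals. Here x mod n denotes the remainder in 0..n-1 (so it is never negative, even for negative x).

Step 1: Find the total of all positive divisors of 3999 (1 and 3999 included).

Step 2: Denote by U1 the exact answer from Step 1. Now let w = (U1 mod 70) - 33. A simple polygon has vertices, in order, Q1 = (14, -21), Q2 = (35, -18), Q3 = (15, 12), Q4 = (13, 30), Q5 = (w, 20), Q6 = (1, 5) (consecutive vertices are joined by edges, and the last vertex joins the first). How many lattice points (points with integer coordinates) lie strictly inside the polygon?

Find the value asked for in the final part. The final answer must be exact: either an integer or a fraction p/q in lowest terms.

806

Step 1: 3999 = 3 * 31 * 43; sigma = (1 + 3) * (1 + 31) * (1 + 43) = 4 * 32 * 44 = 5632; answer 5632
Step 2: U1 = 5632; w = -1; cross terms: (14*-18 - 35*-21)=483, (35*12 - 15*-18)=690, (15*30 - 13*12)=294, (13*20 - -1*30)=290, (-1*5 - 1*20)=-25, (1*-21 - 14*5)=-91; twice the area = |1641| = 1641; area = 1641/2; boundary points = 3 + 10 + 2 + 2 + 1 + 13 = 31; strictly interior points = area - boundary/2 + 1 = 806; answer 806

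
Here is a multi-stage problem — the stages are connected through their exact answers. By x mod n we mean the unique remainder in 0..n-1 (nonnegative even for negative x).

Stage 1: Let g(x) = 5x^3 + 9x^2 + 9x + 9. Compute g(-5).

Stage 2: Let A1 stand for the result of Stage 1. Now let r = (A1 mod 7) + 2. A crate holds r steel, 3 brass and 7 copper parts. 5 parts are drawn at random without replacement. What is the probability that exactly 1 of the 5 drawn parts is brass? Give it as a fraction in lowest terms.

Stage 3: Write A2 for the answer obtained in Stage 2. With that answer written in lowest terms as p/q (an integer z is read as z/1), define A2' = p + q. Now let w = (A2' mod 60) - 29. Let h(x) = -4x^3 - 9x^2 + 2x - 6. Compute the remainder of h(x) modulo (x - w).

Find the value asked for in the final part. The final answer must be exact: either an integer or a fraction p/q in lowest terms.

-8190

Stage 1: 5*(-5)^3 + 9*(-5)^2 + 9*(-5)^1 + 9 = (-625) + (225) + (-45) + (9) = -436; answer -436
Stage 2: A1 = -436; r = 7; total draws C(17,5) = 6188; favorable C(3,1)*C(14,4) = 3003; P = 33/68; answer 33/68
Stage 3: A2 = 33/68; threaded value p + q = 101; w = 12; remainder = value at the root: -4*(12)^3 - 9*(12)^2 + 2*(12)^1 - 6 = (-6912) + (-1296) + (24) + (-6) = -8190; answer -8190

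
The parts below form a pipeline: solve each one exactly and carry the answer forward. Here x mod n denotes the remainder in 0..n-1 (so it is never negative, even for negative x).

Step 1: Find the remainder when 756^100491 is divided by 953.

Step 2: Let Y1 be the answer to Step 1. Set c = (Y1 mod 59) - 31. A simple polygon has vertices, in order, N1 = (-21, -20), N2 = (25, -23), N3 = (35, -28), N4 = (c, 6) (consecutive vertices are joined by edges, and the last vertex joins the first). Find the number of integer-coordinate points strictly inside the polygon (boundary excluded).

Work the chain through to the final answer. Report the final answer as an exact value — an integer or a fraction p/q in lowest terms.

816

Step 1: squarings mod 953: 756^1=756, 756^2=689, 756^4=127, 756^8=881, 756^16=419, 756^32=209, 756^64=796, 756^128=824, 756^256=440, 756^512=141, 756^1024=821, 756^2048=270, 756^4096=472, 756^8192=735, 756^16384=827, 756^32768=628, 756^65536=795; 756^100491 = 756^1 * 756^2 * 756^8 * 756^128 * 756^2048 * 756^32768 * 756^65536 = 943 (mod 953); answer 943
Step 2: Y1 = 943; c = 27; cross terms: (-21*-23 - 25*-20)=983, (25*-28 - 35*-23)=105, (35*6 - 27*-28)=966, (27*-20 - -21*6)=-414; twice the area = |1640| = 1640; area = 820; boundary points = 1 + 5 + 2 + 2 = 10; strictly interior points = area - boundary/2 + 1 = 816; answer 816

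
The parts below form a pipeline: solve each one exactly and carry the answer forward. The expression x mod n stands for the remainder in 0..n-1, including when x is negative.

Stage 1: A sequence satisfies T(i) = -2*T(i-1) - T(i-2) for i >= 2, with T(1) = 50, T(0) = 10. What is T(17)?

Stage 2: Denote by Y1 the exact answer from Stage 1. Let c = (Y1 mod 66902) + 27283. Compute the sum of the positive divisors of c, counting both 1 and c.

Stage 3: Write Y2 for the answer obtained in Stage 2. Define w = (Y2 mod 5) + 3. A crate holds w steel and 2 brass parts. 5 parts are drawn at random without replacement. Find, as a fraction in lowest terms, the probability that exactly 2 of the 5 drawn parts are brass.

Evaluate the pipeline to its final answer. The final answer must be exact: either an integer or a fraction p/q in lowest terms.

Stage 1: T(2) = -2*(50) - 1*(10) = -110; iterating: T(2)=-110, T(3)=170, T(4)=-230, T(5)=290, T(6)=-350, T(7)=410, T(8)=-470, T(9)=530, T(10)=-590, T(11)=650, T(12)=-710, T(13)=770, T(14)=-830, T(15)=890, T(16)=-950, T(17)=1010; answer 1010
Stage 2: Y1 = 1010; c = 28293; 28293 = 3 * 9431; sigma = (1 + 3) * (1 + 9431) = 4 * 9432 = 37728; answer 37728
Stage 3: Y2 = 37728; w = 6; total draws C(8,5) = 56; favorable C(2,2)*C(6,3) = 20; P = 5/14; answer 5/14

5/14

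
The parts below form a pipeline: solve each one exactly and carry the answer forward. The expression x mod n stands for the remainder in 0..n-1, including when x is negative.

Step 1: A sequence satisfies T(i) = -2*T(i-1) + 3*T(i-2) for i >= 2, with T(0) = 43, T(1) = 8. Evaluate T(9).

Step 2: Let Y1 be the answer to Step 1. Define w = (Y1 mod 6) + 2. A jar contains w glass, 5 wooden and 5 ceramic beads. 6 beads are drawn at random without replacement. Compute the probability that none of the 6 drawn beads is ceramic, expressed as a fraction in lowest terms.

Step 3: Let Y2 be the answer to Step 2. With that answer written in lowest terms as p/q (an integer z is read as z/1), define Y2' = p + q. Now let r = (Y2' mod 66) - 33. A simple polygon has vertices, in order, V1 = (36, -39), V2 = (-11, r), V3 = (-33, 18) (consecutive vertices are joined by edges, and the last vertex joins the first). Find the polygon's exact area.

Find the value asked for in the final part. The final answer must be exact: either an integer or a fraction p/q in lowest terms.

615

Step 1: T(2) = -2*(8) + 3*(43) = 113; iterating: T(2)=113, T(3)=-202, T(4)=743, T(5)=-2092, T(6)=6413, T(7)=-19102, T(8)=57443, T(9)=-172192; answer -172192
Step 2: Y1 = -172192; w = 4; total draws C(14,6) = 3003; favorable C(9,6) = 84; P = 4/143; answer 4/143
Step 3: Y2 = 4/143; threaded value p + q = 147; r = -18; cross terms: (36*-18 - -11*-39)=-1077, (-11*18 - -33*-18)=-792, (-33*-39 - 36*18)=639; twice the area = |-1230| = 1230; area = 615; answer 615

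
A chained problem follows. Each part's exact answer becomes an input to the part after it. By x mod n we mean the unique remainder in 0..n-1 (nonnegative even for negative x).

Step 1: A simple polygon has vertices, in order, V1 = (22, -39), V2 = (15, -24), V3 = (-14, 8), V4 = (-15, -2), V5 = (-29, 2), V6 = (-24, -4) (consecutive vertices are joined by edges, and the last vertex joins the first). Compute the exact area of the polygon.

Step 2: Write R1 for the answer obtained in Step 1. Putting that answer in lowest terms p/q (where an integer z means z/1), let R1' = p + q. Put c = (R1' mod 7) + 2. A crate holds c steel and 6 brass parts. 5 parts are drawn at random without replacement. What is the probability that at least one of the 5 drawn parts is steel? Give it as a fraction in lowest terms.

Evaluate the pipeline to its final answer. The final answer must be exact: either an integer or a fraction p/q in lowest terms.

998/1001

Step 1: cross terms: (22*-24 - 15*-39)=57, (15*8 - -14*-24)=-216, (-14*-2 - -15*8)=148, (-15*2 - -29*-2)=-88, (-29*-4 - -24*2)=164, (-24*-39 - 22*-4)=1024; twice the area = |1089| = 1089; area = 1089/2; answer 1089/2
Step 2: R1 = 1089/2; threaded value p + q = 1091; c = 8; total draws C(14,5) = 2002; complement C(6,5) = 6; favorable 2002 - 6 = 1996; P = 998/1001; answer 998/1001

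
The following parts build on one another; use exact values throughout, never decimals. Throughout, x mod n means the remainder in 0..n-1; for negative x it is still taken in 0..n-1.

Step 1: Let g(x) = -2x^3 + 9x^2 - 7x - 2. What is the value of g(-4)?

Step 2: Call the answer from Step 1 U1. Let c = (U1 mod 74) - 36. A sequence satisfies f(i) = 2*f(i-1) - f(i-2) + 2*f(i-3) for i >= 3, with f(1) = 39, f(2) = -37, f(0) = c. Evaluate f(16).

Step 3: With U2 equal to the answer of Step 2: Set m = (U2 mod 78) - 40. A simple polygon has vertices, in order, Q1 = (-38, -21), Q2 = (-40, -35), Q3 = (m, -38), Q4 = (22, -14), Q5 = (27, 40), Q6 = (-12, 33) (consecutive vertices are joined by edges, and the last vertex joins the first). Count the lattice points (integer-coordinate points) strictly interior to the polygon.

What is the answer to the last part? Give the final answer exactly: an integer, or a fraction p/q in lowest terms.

3749

Step 1: -2*(-4)^3 + 9*(-4)^2 - 7*(-4)^1 - 2 = (128) + (144) + (28) + (-2) = 298; answer 298
Step 2: U1 = 298; c = -34; f(3) = 2*(-37) - 1*(39) + 2*(-34) = -181; iterating: f(3)=-181, f(4)=-247, f(5)=-387, f(6)=-889, f(7)=-1885, f(8)=-3655, f(9)=-7203, f(10)=-14521, f(11)=-29149, f(12)=-58183, f(13)=-116259, f(14)=-232633, f(15)=-465373, f(16)=-930631; answer -930631
Step 3: U2 = -930631; m = 25; cross terms: (-38*-35 - -40*-21)=490, (-40*-38 - 25*-35)=2395, (25*-14 - 22*-38)=486, (22*40 - 27*-14)=1258, (27*33 - -12*40)=1371, (-12*-21 - -38*33)=1506; twice the area = |7506| = 7506; area = 3753; boundary points = 2 + 1 + 3 + 1 + 1 + 2 = 10; strictly interior points = area - boundary/2 + 1 = 3749; answer 3749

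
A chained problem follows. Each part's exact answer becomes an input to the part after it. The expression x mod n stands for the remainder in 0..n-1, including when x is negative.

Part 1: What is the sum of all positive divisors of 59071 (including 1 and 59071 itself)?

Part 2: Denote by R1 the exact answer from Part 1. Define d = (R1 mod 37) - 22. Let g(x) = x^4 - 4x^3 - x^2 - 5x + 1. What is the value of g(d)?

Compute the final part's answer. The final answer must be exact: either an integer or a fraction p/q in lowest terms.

157492

Part 1: 59071 = 19 * 3109; sigma = (1 + 19) * (1 + 3109) = 20 * 3110 = 62200; answer 62200
Part 2: R1 = 62200; d = -19; 1*(-19)^4 - 4*(-19)^3 - 1*(-19)^2 - 5*(-19)^1 + 1 = (130321) + (27436) + (-361) + (95) + (1) = 157492; answer 157492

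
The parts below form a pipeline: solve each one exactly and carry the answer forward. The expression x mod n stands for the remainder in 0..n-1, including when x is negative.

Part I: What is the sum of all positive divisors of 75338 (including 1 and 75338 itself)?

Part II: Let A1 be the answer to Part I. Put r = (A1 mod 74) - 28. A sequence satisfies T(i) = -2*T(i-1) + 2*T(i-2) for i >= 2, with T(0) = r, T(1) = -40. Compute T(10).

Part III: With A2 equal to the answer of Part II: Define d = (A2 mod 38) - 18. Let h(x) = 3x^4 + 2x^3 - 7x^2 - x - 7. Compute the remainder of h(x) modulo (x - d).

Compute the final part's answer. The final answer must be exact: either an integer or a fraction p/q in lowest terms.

Part I: 75338 = 2 * 139 * 271; sigma = (1 + 2) * (1 + 139) * (1 + 271) = 3 * 140 * 272 = 114240; answer 114240
Part II: A1 = 114240; r = 30; T(2) = -2*(-40) + 2*(30) = 140; iterating: T(2)=140, T(3)=-360, T(4)=1000, T(5)=-2720, T(6)=7440, T(7)=-20320, T(8)=55520, T(9)=-151680, T(10)=414400; answer 414400
Part III: A2 = 414400; d = -8; remainder = value at the root: 3*(-8)^4 + 2*(-8)^3 - 7*(-8)^2 - 1*(-8)^1 - 7 = (12288) + (-1024) + (-448) + (8) + (-7) = 10817; answer 10817

10817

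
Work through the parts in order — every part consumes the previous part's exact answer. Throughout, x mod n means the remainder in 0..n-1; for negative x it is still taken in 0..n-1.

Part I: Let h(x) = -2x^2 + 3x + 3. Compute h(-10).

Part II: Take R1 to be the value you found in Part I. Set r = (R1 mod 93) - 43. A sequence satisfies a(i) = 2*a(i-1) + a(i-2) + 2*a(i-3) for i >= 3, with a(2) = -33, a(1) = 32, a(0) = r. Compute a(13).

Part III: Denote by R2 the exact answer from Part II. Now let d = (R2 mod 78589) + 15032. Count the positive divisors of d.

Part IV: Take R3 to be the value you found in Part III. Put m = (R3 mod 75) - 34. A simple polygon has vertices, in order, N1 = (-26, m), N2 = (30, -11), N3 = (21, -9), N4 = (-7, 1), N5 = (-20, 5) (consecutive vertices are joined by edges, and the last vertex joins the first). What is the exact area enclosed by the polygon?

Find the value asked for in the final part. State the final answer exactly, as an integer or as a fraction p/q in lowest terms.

910

Part I: -2*(-10)^2 + 3*(-10)^1 + 3 = (-200) + (-30) + (3) = -227; answer -227
Part II: R1 = -227; r = 9; a(3) = 2*(-33) + 1*(32) + 2*(9) = -16; iterating: a(3)=-16, a(4)=-1, a(5)=-84, a(6)=-201, a(7)=-488, a(8)=-1345, a(9)=-3580, a(10)=-9481, a(11)=-25232, a(12)=-67105, a(13)=-178404; answer -178404
Part III: R2 = -178404; d = 72395; 72395 = 5 * 14479; number of divisors = (1+1) * (1+1) = 4; answer 4
Part IV: R3 = 4; m = -30; cross terms: (-26*-11 - 30*-30)=1186, (30*-9 - 21*-11)=-39, (21*1 - -7*-9)=-42, (-7*5 - -20*1)=-15, (-20*-30 - -26*5)=730; twice the area = |1820| = 1820; area = 910; answer 910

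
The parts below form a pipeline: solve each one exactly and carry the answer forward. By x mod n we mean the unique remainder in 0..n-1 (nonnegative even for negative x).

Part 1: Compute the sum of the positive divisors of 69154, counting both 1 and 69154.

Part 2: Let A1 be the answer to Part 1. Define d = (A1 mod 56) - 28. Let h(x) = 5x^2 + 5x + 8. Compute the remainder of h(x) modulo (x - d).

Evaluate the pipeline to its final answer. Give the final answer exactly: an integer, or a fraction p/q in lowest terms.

668

Part 1: 69154 = 2 * 71 * 487; sigma = (1 + 2) * (1 + 71) * (1 + 487) = 3 * 72 * 488 = 105408; answer 105408
Part 2: A1 = 105408; d = -12; remainder = value at the root: 5*(-12)^2 + 5*(-12)^1 + 8 = (720) + (-60) + (8) = 668; answer 668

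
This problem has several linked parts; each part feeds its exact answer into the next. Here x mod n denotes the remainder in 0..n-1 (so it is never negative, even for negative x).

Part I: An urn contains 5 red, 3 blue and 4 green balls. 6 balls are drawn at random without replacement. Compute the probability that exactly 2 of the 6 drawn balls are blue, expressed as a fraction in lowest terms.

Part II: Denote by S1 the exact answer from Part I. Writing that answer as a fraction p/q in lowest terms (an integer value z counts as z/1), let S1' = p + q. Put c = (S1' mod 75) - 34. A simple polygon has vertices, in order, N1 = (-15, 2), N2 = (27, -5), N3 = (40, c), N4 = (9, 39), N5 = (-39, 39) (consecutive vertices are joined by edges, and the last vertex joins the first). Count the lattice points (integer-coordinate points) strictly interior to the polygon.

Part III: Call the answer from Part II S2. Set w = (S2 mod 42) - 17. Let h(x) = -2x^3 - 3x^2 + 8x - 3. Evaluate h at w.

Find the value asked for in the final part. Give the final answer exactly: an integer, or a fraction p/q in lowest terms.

765

Part I: total draws C(12,6) = 924; favorable C(3,2)*C(9,4) = 378; P = 9/22; answer 9/22
Part II: S1 = 9/22; threaded value p + q = 31; c = -3; cross terms: (-15*-5 - 27*2)=21, (27*-3 - 40*-5)=119, (40*39 - 9*-3)=1587, (9*39 - -39*39)=1872, (-39*2 - -15*39)=507; twice the area = |4106| = 4106; area = 2053; boundary points = 7 + 1 + 1 + 48 + 1 = 58; strictly interior points = area - boundary/2 + 1 = 2025; answer 2025
Part III: S2 = 2025; w = -8; -2*(-8)^3 - 3*(-8)^2 + 8*(-8)^1 - 3 = (1024) + (-192) + (-64) + (-3) = 765; answer 765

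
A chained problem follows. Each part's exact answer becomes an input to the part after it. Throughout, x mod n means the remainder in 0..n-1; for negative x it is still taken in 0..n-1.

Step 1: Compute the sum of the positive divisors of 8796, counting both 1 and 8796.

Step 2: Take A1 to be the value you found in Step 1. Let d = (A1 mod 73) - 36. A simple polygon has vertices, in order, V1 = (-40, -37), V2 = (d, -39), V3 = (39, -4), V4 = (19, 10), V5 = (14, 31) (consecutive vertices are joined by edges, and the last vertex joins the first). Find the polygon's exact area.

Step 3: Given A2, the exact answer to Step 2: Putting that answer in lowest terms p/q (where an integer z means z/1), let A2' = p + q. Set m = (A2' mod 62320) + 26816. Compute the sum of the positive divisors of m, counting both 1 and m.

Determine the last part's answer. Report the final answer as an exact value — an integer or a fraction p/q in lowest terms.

Step 1: 8796 = 2^2 * 3 * 733; sigma = (1 + 2 + 4) * (1 + 3) * (1 + 733) = 7 * 4 * 734 = 20552; answer 20552
Step 2: A1 = 20552; d = 3; cross terms: (-40*-39 - 3*-37)=1671, (3*-4 - 39*-39)=1509, (39*10 - 19*-4)=466, (19*31 - 14*10)=449, (14*-37 - -40*31)=722; twice the area = |4817| = 4817; area = 4817/2; answer 4817/2
Step 3: A2 = 4817/2; threaded value p + q = 4819; m = 31635; 31635 = 3^2 * 5 * 19 * 37; sigma = (1 + 3 + 9) * (1 + 5) * (1 + 19) * (1 + 37) = 13 * 6 * 20 * 38 = 59280; answer 59280

59280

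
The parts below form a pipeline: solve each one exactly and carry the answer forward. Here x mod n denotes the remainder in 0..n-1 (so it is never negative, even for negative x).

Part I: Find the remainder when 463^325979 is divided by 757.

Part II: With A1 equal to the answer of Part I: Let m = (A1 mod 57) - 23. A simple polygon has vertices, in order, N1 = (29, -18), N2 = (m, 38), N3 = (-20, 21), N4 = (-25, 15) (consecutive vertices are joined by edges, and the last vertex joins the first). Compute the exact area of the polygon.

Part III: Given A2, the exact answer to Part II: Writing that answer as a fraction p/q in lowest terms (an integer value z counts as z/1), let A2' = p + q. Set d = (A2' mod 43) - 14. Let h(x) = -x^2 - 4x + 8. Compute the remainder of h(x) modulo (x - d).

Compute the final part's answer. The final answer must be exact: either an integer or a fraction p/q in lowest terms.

-13

Part I: squarings mod 757: 463^1=463, 463^2=138, 463^4=119, 463^8=535, 463^16=79, 463^32=185, 463^64=160, 463^128=619, 463^256=119, 463^512=535, 463^1024=79, 463^2048=185, 463^4096=160, 463^8192=619, 463^16384=119, 463^32768=535, 463^65536=79, 463^131072=185, 463^262144=160; 463^325979 = 463^1 * 463^2 * 463^8 * 463^16 * 463^64 * 463^256 * 463^2048 * 463^4096 * 463^8192 * 463^16384 * 463^32768 * 463^262144 = 516 (mod 757); answer 516
Part II: A1 = 516; m = -20; cross terms: (29*38 - -20*-18)=742, (-20*21 - -20*38)=340, (-20*15 - -25*21)=225, (-25*-18 - 29*15)=15; twice the area = |1322| = 1322; area = 661; answer 661
Part III: A2 = 661; threaded value p + q = 662; d = 3; remainder = value at the root: -1*(3)^2 - 4*(3)^1 + 8 = (-9) + (-12) + (8) = -13; answer -13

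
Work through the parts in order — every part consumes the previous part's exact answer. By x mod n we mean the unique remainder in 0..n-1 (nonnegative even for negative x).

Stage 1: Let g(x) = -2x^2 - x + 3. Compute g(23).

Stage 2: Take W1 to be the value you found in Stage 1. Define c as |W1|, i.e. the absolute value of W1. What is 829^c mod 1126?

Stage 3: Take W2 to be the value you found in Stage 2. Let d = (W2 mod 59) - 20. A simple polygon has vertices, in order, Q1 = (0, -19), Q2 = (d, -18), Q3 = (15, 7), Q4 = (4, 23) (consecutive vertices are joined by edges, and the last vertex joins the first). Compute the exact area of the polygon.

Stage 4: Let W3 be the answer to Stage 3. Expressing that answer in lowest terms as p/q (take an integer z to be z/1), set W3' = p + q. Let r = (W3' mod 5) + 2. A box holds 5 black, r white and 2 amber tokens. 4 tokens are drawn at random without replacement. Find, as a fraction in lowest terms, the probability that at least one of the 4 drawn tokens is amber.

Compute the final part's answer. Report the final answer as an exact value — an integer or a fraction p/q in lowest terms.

13/18

Stage 1: -2*(23)^2 - 1*(23)^1 + 3 = (-1058) + (-23) + (3) = -1078; answer -1078
Stage 2: W1 = -1078; c = 1078; squarings mod 1126: 829^1=829, 829^2=381, 829^4=1033, 829^8=767, 829^16=517, 829^32=427, 829^64=1043, 829^128=133, 829^256=799, 829^512=1085, 829^1024=555; 829^1078 = 829^2 * 829^4 * 829^16 * 829^32 * 829^1024 = 435 (mod 1126); answer 435
Stage 3: W2 = 435; d = 2; cross terms: (0*-18 - 2*-19)=38, (2*7 - 15*-18)=284, (15*23 - 4*7)=317, (4*-19 - 0*23)=-76; twice the area = |563| = 563; area = 563/2; answer 563/2
Stage 4: W3 = 563/2; threaded value p + q = 565; r = 2; total draws C(9,4) = 126; complement C(7,4) = 35; favorable 126 - 35 = 91; P = 13/18; answer 13/18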